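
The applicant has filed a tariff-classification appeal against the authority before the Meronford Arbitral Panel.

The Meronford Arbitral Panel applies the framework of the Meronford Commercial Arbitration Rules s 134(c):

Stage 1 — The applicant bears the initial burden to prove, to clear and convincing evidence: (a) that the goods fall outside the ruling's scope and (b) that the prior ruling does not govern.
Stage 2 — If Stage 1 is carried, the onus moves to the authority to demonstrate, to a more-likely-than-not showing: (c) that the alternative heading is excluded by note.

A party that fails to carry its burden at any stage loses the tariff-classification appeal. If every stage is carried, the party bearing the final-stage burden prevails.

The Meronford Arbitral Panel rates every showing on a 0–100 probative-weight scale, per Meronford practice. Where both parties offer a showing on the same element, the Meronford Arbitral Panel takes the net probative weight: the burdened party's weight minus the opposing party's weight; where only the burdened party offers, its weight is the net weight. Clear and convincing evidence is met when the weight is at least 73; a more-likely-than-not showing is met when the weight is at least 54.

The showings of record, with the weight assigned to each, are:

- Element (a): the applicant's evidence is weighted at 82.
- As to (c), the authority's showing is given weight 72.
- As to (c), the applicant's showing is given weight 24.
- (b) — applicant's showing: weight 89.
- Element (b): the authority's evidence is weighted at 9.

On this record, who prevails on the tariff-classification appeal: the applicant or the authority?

applicant

Stage 1 — burden on applicant; standard: clear and convincing evidence (weight is at least 73).
    (a): 82 ≥ 73 [met]
    (b): 89 − 9 = 80 ≥ 73 [met]
  Stage 1 carried; the burden shifts to the authority.
Stage 2 — burden on authority; standard: a more-likely-than-not showing (weight is at least 54).
    (c): 72 − 24 = 48 < 54 [not met]
  Not every element is met, so the authority fails to carry Stage 2.
The analysis ends at Stage 2; the applicant prevails.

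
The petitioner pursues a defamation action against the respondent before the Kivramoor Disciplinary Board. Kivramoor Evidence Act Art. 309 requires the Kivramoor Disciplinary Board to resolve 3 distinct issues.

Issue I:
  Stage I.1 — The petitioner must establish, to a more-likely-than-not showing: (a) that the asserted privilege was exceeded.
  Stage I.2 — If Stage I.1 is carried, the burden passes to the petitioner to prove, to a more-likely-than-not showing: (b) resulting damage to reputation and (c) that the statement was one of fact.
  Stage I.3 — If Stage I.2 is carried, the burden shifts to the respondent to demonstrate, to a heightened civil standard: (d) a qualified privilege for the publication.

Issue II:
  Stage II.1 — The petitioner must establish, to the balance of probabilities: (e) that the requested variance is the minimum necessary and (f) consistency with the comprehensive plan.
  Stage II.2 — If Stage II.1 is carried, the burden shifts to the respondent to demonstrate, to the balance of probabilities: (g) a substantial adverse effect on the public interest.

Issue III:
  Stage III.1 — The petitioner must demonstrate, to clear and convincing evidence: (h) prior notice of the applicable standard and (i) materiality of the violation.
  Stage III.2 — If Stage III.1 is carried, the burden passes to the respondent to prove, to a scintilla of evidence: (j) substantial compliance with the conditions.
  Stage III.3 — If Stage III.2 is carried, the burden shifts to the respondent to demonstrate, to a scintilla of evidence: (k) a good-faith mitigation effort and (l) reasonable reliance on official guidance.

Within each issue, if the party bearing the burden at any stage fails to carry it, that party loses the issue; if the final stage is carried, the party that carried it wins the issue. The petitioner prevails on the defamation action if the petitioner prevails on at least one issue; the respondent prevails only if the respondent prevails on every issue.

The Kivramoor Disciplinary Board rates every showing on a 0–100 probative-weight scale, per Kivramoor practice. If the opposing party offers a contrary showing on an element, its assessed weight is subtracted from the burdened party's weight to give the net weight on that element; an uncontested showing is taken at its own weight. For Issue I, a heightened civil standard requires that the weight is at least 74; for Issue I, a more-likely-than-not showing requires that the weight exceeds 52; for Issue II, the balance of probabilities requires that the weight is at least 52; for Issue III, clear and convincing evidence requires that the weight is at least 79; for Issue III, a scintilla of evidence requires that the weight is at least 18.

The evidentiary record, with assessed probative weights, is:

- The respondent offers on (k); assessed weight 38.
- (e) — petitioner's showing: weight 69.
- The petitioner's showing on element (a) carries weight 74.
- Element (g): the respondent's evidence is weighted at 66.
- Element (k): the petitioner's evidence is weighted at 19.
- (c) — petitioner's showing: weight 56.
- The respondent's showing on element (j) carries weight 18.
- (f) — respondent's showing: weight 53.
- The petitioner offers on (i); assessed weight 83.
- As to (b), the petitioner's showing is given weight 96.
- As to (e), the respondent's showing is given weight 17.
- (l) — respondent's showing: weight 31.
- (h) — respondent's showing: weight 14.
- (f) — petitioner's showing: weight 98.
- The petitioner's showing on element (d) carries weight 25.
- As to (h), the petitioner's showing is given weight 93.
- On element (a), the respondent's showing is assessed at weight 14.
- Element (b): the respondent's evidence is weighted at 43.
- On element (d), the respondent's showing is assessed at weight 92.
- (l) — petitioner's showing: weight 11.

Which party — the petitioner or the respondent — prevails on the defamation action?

— Issue I —
Stage I.1 (petitioner, a more-likely-than-not showing, weight exceeds 52): (a) net 74−14=60 > 52 — meets.
  Stage I.1 is satisfied; the petitioner continues to bear the burden.
Stage I.2 (petitioner, a more-likely-than-not showing, weight exceeds 52): (b) net 96−43=53 > 52 — meets; (c) 56 > 52 — meets.
  All elements met. The burden passes to the respondent.
Stage I.3 (respondent, a heightened civil standard, weight is at least 74): (d) net 92−25=67 < 74 — fails.
  Stage I.3 not carried; the respondent fails its burden.
The analysis ends at Stage I.3; the petitioner prevails on this issue.
— Issue II —
Stage II.1 (petitioner, the balance of probabilities, weight is at least 52): (e) net 69−17=52 ≥ 52 — meets; (f) net 98−53=45 < 52 — fails.
  The petitioner does not carry Stage II.1.
The analysis ends at Stage II.1; the respondent prevails on this issue.
— Issue III —
Stage III.1 — burden on petitioner; standard: clear and convincing evidence (weight is at least 79).
    (h): 93 − 14 = 79 ≥ 79 [met]
    (i): 83 ≥ 79 [met]
  Stage III.1 carried; the burden shifts to the respondent.
Stage III.2 — burden on respondent; standard: a scintilla of evidence (weight is at least 18).
    (j): 18 ≥ 18 [met]
  Stage III.2 carried; the burden remains with the respondent.
Stage III.3 — burden on respondent; standard: a scintilla of evidence (weight is at least 18).
    (k): 38 − 19 = 19 ≥ 18 [met]
    (l): 31 − 11 = 20 ≥ 18 [met]
  All elements met at the final stage.
Every stage carried; the respondent prevails on this issue.
Per-issue: Issue I → petitioner; Issue II → respondent; Issue III → respondent. The petitioner must prevail on at least one issue; overall, the petitioner prevails.

petitioner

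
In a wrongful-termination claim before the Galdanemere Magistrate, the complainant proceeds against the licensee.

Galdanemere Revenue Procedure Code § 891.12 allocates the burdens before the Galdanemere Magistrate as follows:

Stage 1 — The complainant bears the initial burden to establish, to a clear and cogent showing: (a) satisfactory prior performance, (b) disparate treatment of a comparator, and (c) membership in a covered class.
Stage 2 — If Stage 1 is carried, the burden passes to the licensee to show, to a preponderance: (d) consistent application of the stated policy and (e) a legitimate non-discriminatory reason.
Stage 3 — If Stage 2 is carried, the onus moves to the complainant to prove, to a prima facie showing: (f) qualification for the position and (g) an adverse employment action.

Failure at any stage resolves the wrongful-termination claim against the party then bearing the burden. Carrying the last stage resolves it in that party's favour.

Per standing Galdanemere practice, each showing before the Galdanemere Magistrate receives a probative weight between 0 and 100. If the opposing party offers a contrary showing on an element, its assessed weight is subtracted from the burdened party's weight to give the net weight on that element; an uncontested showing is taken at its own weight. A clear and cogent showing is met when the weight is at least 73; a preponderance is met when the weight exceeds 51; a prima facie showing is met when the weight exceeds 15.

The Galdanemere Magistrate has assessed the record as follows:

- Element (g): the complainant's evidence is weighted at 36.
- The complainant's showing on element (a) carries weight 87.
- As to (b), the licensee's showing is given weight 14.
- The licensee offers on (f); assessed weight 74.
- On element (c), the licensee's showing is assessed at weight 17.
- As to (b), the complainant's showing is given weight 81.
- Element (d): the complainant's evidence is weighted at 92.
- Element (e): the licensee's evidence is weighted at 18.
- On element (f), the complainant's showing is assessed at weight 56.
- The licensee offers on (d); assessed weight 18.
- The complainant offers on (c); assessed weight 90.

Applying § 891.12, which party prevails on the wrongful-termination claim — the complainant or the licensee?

licensee

At Stage 1 the complainant must meet a clear and cogent showing (weight is at least 73): on (a) the weight is 87, which does reach 73, so (a) meets the standard; on (b) the weight is 81 less the opposing 14 gives net 67, which does not reach 73, so (b) does not meet the standard; on (c) the weight is 90 less the opposing 17 gives net 73, ≥ 73, so (c) meets the standard.
  The complainant does not carry Stage 1.
The licensee prevails.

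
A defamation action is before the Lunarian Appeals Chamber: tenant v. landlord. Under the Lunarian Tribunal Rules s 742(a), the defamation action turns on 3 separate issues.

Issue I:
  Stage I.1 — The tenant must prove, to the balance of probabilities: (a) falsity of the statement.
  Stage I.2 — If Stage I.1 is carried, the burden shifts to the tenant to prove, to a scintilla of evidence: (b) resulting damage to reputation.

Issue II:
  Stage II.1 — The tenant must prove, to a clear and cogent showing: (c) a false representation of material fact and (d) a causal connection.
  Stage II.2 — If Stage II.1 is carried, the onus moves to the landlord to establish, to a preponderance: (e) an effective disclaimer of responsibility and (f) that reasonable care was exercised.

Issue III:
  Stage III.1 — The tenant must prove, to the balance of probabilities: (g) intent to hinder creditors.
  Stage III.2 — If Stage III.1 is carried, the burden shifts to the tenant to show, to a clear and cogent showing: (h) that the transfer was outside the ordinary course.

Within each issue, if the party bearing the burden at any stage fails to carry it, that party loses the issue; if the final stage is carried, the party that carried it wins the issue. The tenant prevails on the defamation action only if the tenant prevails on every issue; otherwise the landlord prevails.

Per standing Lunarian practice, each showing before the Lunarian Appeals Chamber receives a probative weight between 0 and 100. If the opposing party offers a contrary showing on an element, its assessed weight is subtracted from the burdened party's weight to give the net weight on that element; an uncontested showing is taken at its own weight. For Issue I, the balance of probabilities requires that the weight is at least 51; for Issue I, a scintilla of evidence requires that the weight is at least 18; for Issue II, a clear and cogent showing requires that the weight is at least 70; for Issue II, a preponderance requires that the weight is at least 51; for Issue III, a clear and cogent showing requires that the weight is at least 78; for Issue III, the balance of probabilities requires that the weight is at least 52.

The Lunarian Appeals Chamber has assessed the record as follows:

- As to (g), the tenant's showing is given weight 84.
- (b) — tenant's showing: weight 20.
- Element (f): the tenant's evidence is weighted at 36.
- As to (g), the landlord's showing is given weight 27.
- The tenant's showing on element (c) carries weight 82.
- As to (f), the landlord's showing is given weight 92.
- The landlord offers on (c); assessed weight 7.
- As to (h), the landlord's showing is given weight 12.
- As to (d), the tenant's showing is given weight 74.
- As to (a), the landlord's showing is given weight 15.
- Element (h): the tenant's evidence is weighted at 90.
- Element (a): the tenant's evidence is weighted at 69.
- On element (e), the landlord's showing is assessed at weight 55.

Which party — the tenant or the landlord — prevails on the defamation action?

landlord

— Issue I —
Stage I.1 (tenant, the balance of probabilities, weight is at least 51): (a) net 69−15=54 ≥ 51 — meets.
  Stage I.1 carried; the burden remains with the tenant.
Stage I.2 (tenant, a scintilla of evidence, weight is at least 18): (b) 20 ≥ 18 — meets.
  Stage I.2 carried; the final stage is satisfied.
Every stage carried; the tenant prevails on this issue.
— Issue II —
At Stage II.1 the tenant must meet a clear and cogent showing (weight is at least 70): on (c) the weight is 82 less the opposing 7 gives net 75, which does reach 70, so (c) meets the standard; on (d) the weight is 74, ≥ 70, so (d) meets the standard.
  The tenant carries Stage II.1; the landlord now bears the burden.
At Stage II.2 the landlord must meet a preponderance (weight is at least 51): on (e) the weight is 55, ≥ 51, so (e) meets the standard; on (f) the weight is 92 less the opposing 36 gives net 56, which does reach 51, so (f) meets the standard.
  The landlord carries the last stage.
With every stage satisfied, the landlord prevails on this issue.
— Issue III —
Stage III.1 — burden on tenant; standard: the balance of probabilities (weight is at least 52).
    (g): 84 − 27 = 57 ≥ 52 [met]
  Stage III.1 is satisfied; the tenant continues to bear the burden.
Stage III.2 — burden on tenant; standard: a clear and cogent showing (weight is at least 78).
    (h): 90 − 12 = 78 ≥ 78 [met]
  The tenant carries the last stage.
All stages carried — the tenant prevails on this issue.
Per-issue: Issue I → tenant; Issue II → landlord; Issue III → tenant. The tenant must prevail on every issue; overall, the landlord prevails.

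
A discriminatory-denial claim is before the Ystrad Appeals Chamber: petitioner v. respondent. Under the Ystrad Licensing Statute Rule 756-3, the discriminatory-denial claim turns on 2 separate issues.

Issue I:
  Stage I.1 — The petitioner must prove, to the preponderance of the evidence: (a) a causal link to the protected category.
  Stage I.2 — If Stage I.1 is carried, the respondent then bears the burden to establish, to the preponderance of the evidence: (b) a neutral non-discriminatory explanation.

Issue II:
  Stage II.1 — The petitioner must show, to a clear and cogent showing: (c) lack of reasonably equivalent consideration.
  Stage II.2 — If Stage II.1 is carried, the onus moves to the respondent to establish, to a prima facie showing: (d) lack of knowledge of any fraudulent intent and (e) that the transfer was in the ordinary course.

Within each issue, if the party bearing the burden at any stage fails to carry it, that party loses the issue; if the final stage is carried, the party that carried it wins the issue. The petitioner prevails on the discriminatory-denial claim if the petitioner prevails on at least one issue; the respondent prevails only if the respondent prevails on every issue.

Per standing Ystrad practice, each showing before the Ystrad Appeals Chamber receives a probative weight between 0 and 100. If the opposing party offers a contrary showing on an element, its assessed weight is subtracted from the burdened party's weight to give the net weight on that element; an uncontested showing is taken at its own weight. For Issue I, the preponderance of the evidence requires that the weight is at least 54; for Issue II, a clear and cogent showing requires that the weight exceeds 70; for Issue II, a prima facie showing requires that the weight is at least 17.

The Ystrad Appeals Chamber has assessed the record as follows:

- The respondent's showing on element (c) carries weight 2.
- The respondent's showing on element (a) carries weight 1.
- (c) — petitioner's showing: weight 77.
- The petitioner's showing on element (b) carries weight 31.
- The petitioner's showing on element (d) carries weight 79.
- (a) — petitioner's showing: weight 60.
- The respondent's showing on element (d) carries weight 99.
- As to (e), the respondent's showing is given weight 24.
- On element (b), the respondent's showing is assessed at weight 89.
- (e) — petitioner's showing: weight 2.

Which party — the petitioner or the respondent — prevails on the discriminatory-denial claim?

respondent

— Issue I —
Stage I.1 (petitioner, the preponderance of the evidence, weight is at least 54): (a) net 60−1=59 ≥ 54 — meets.
  All elements met. The burden passes to the respondent.
Stage I.2 (respondent, the preponderance of the evidence, weight is at least 54): (b) net 89−31=58 ≥ 54 — meets.
  The respondent carries the last stage.
All stages carried — the respondent prevails on this issue.
— Issue II —
Stage II.1 (petitioner, a clear and cogent showing, weight exceeds 70): (c) net 77−2=75 > 70 — meets.
  Stage II.1 carried; the burden shifts to the respondent.
Stage II.2 (respondent, a prima facie showing, weight is at least 17): (d) net 99−79=20 ≥ 17 — meets; (e) net 24−2=22 ≥ 17 — meets.
  All elements met at the final stage.
All stages carried — the respondent prevails on this issue.
Per-issue: Issue I → respondent; Issue II → respondent. The petitioner must prevail on at least one issue; overall, the respondent prevails.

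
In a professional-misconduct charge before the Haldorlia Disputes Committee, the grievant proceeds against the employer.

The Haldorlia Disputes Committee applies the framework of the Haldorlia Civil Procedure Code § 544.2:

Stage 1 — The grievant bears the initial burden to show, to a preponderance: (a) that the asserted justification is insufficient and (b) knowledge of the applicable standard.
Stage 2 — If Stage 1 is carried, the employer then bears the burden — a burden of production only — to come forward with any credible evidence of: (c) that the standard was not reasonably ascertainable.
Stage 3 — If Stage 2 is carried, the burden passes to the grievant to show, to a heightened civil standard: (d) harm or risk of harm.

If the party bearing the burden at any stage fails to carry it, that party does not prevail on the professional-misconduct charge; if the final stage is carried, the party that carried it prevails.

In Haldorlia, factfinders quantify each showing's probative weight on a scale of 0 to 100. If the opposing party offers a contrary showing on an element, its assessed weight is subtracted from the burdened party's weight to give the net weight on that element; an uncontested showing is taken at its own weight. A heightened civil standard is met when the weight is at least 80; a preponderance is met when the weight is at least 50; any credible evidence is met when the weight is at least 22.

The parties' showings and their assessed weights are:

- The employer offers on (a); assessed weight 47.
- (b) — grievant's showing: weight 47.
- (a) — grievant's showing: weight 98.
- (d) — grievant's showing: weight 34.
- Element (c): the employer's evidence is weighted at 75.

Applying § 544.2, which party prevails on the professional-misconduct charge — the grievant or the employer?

employer

Stage 1 (grievant, a preponderance, weight is at least 50): (a) net 98−47=51 ≥ 50 — meets; (b) 47 < 50 — fails.
  The grievant does not carry Stage 1.
The analysis ends at Stage 1; the employer prevails.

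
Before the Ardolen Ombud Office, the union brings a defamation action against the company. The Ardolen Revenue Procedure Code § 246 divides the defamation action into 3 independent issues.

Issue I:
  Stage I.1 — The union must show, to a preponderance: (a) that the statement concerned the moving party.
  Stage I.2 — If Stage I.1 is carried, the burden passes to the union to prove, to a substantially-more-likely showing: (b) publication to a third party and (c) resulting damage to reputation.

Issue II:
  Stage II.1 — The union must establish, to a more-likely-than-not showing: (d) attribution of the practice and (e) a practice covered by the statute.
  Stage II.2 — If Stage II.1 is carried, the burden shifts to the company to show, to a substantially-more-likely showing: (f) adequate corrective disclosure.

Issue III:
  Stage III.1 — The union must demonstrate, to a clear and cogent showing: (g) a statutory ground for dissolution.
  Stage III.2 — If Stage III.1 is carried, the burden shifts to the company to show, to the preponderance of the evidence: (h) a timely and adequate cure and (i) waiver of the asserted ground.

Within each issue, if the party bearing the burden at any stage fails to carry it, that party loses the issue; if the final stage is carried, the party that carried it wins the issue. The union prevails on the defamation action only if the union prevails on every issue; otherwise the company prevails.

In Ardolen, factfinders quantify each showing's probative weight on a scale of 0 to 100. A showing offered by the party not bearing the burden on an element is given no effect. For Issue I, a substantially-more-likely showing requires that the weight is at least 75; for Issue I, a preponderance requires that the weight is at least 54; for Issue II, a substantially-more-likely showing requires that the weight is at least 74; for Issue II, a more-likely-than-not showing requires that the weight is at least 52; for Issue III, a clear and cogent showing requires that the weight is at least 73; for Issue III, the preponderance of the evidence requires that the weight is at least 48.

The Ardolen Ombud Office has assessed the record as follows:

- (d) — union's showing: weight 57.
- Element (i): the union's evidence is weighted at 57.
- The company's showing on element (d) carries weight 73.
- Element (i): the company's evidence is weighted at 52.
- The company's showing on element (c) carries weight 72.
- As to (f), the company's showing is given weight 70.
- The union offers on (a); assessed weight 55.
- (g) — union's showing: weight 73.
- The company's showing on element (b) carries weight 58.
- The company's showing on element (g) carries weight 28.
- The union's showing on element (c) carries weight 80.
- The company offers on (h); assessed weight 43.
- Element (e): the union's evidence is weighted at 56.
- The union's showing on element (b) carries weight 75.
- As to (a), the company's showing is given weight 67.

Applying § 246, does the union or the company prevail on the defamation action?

— Issue I —
Stage I.1 (union, a preponderance, weight is at least 54): (a) 55 (company's 67 disregarded) ≥ 54 — meets.
  Stage I.1 carried; the burden remains with the union.
Stage I.2 (union, a substantially-more-likely showing, weight is at least 75): (b) 75 (company's 58 disregarded) ≥ 75 — meets; (c) 80 (company's 72 disregarded) ≥ 75 — meets.
  The union carries the last stage.
All stages carried — the union prevails on this issue.
— Issue II —
Stage II.1 (union, a more-likely-than-not showing, weight is at least 52): (d) 57 (company's 73 disregarded) ≥ 52 — meets; (e) 56 ≥ 52 — meets.
  Stage II.1 carried; the burden shifts to the company.
Stage II.2 (company, a substantially-more-likely showing, weight is at least 74): (f) 70 < 74 — fails.
  The company does not carry Stage II.2.
The union prevails on this issue.
— Issue III —
Stage III.1 — burden on union; standard: a clear and cogent showing (weight is at least 73).
    (g): 73 (company's 28 disregarded) ≥ 73 [met]
  The union carries Stage III.1; the company now bears the burden.
Stage III.2 — burden on company; standard: the preponderance of the evidence (weight is at least 48).
    (h): 43 < 48 [not met]
    (i): 52 (union's 57 disregarded) ≥ 48 [met]
  Not every element is met, so the company fails to carry Stage III.2.
So the union prevails on this issue.
Per-issue: Issue I → union; Issue II → union; Issue III → union. The union must prevail on every issue; overall, the union prevails.

union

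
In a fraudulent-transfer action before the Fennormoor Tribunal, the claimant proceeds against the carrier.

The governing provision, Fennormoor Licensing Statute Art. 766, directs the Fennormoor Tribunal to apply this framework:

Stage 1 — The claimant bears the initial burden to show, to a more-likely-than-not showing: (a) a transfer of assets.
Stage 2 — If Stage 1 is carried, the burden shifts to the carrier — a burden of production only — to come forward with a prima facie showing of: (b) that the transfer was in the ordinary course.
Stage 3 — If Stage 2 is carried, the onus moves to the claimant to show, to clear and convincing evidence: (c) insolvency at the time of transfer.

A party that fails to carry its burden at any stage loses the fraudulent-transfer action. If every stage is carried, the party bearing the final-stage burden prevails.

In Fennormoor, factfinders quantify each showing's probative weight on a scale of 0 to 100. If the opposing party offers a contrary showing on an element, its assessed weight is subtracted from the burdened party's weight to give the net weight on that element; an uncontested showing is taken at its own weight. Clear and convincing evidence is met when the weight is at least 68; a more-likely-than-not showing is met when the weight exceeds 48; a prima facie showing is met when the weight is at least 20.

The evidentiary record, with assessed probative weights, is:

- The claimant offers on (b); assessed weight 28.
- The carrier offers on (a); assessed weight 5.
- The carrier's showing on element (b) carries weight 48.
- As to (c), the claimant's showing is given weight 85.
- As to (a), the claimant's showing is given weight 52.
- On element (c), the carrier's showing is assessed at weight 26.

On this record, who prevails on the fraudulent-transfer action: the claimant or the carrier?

carrier

Stage 1 (claimant, a more-likely-than-not showing, weight exceeds 48): (a) net 52−5=47 ≤ 48 — fails.
  Not every element is met, so the claimant fails to carry Stage 1.
So the carrier prevails.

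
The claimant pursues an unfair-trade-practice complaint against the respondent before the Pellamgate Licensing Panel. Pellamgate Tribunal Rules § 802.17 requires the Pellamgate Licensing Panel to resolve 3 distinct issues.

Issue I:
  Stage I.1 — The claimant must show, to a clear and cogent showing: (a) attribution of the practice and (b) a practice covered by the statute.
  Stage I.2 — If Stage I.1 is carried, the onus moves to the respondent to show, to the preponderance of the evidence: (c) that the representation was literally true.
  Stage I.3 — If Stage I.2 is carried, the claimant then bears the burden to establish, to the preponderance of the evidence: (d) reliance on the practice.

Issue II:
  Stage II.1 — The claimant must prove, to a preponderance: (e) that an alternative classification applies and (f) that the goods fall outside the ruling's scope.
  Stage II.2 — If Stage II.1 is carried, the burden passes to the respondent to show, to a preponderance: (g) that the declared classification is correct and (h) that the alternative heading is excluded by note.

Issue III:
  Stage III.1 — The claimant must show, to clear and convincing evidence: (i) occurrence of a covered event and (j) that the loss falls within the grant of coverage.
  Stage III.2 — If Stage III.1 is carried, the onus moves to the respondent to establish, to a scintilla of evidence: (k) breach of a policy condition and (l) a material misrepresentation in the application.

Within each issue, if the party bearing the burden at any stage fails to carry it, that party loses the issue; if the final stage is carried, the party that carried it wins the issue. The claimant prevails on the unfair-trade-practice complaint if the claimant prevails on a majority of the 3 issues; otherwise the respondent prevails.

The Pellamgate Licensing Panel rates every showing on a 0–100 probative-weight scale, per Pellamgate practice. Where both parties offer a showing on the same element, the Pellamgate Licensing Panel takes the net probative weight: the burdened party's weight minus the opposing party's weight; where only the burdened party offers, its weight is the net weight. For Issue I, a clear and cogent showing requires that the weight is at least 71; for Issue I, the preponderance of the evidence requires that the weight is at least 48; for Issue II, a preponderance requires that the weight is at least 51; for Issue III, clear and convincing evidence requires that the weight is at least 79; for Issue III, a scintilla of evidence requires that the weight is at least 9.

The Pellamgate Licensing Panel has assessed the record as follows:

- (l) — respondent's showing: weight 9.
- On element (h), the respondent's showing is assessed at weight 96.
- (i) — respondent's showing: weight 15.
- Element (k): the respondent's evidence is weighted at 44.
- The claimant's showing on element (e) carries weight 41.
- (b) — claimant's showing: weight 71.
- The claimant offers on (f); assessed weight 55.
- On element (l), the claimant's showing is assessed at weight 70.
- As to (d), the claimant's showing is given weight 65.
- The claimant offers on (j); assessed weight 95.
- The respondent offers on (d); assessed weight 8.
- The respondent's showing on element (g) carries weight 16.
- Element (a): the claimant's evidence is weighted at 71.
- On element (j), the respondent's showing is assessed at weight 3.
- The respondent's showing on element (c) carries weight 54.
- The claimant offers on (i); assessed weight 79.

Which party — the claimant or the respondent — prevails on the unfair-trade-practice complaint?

— Issue I —
Stage I.1 (claimant, a clear and cogent showing, weight is at least 71): (a) 71 ≥ 71 — meets; (b) 71 ≥ 71 — meets.
  All elements met. The burden passes to the respondent.
Stage I.2 (respondent, the preponderance of the evidence, weight is at least 48): (c) 54 ≥ 48 — meets.
  The respondent carries Stage I.2; the claimant now bears the burden.
Stage I.3 (claimant, the preponderance of the evidence, weight is at least 48): (d) net 65−8=57 ≥ 48 — meets.
  The claimant carries the last stage.
Every stage carried; the claimant prevails on this issue.
— Issue II —
At Stage II.1 the claimant must meet a preponderance (weight is at least 51): on (e) the weight is 41, < 51, so (e) does not meet the standard; on (f) the weight is 55, which does reach 51, so (f) meets the standard.
  Not every element is met, so the claimant fails to carry Stage II.1.
The analysis ends at Stage II.1; the respondent prevails on this issue.
— Issue III —
At Stage III.1 the claimant must meet clear and convincing evidence (weight is at least 79): on (i) the weight is 79 less the opposing 15 gives net 64, which does not reach 79, so (i) does not meet the standard; on (j) the weight is 95 less the opposing 3 gives net 92, which does reach 79, so (j) meets the standard.
  The claimant does not carry Stage III.1.
So the respondent prevails on this issue.
Per-issue: Issue I → claimant; Issue II → respondent; Issue III → respondent. The claimant must prevail on a majority of issues; overall, the respondent prevails.

respondent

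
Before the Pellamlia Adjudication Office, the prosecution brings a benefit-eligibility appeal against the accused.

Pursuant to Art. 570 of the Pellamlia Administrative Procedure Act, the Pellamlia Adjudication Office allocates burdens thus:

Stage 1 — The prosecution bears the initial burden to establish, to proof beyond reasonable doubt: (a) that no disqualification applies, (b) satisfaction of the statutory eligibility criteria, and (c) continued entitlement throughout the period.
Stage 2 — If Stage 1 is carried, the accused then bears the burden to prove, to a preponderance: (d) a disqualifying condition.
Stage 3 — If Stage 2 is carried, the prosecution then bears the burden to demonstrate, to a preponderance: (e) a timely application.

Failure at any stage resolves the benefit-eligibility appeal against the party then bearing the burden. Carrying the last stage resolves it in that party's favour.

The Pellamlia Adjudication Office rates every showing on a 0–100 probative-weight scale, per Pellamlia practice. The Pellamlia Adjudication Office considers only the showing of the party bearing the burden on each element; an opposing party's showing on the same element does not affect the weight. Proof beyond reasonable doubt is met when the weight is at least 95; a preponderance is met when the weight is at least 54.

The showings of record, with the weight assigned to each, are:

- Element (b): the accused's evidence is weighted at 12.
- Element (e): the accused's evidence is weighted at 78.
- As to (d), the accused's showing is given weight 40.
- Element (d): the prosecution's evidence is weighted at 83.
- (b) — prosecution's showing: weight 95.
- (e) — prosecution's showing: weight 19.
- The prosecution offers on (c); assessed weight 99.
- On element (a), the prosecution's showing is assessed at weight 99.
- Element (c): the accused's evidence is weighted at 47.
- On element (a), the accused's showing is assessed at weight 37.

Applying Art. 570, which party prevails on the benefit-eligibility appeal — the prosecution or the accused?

Stage 1 (prosecution, proof beyond reasonable doubt, weight is at least 95): (a) 99 (accused's 37 disregarded) ≥ 95 — meets; (b) 95 (accused's 12 disregarded) ≥ 95 — meets; (c) 99 (accused's 47 disregarded) ≥ 95 — meets.
  The prosecution carries Stage 1; the accused now bears the burden.
Stage 2 (accused, a preponderance, weight is at least 54): (d) 40 (prosecution's 83 disregarded) < 54 — fails.
  Stage 2 not carried; the accused fails its burden.
The analysis ends at Stage 2; the prosecution prevails.

prosecution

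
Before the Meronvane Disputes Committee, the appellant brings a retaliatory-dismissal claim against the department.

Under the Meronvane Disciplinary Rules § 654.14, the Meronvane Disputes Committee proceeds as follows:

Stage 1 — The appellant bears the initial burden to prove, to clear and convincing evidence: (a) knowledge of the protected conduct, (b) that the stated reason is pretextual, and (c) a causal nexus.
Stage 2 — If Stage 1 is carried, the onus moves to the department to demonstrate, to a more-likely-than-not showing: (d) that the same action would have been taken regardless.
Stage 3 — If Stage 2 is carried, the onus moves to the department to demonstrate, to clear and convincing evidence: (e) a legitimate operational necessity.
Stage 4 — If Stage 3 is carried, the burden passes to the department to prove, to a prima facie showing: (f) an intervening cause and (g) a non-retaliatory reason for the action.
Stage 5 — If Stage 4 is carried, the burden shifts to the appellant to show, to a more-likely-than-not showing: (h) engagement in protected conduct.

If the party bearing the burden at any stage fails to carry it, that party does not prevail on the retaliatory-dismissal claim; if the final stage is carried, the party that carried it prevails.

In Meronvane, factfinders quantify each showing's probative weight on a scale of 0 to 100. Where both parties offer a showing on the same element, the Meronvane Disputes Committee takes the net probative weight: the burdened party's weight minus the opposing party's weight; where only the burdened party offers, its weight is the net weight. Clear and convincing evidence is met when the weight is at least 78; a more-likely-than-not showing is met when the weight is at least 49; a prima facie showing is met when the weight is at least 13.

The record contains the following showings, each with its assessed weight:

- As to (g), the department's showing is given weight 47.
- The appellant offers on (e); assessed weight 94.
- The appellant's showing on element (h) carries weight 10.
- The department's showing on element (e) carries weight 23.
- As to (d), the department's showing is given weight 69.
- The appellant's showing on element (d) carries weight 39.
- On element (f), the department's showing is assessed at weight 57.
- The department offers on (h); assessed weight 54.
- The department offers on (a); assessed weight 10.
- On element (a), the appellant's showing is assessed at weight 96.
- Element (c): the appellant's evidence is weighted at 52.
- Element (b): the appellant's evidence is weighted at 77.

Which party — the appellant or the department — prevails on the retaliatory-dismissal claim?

department

At Stage 1 the appellant must meet clear and convincing evidence (weight is at least 78): on (a) the weight is 96 less the opposing 10 gives net 86, ≥ 78, so (a) meets the standard; on (b) the weight is 77, < 78, so (b) does not meet the standard; on (c) the weight is 52, which does not reach 78, so (c) does not meet the standard.
  Not every element is met, so the appellant fails to carry Stage 1.
So the department prevails.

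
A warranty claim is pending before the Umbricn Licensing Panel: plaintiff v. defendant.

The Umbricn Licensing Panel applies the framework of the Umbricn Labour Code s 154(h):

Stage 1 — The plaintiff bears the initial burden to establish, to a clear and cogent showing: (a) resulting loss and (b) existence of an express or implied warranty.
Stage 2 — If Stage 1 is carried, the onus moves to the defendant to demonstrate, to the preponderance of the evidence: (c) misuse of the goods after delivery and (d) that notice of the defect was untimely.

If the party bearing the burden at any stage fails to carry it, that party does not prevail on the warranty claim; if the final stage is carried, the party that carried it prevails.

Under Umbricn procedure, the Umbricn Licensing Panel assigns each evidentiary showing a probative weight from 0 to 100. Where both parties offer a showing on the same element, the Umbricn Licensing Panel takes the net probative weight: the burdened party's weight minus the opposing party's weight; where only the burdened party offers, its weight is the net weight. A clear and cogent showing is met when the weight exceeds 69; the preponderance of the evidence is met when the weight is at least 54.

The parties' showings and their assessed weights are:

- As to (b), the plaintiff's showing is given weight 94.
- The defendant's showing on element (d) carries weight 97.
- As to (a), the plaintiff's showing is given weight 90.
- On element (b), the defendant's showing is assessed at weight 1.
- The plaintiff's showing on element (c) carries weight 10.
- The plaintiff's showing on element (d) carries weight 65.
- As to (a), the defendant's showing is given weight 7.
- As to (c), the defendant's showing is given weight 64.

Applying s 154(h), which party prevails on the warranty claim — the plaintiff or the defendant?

At Stage 1 the plaintiff must meet a clear and cogent showing (weight exceeds 69): on (a) the weight is 90 less the opposing 7 gives net 83, which does exceed 69, so (a) meets the standard; on (b) the weight is 94 less the opposing 1 gives net 93, which does exceed 69, so (b) meets the standard.
  Stage 1 carried; the burden shifts to the defendant.
At Stage 2 the defendant must meet the preponderance of the evidence (weight is at least 54): on (c) the weight is 64 less the opposing 10 gives net 54, ≥ 54, so (c) meets the standard; on (d) the weight is 97 less the opposing 65 gives net 32, < 54, so (d) does not meet the standard.
  Not every element is met, so the defendant fails to carry Stage 2.
So the plaintiff prevails.

plaintiff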